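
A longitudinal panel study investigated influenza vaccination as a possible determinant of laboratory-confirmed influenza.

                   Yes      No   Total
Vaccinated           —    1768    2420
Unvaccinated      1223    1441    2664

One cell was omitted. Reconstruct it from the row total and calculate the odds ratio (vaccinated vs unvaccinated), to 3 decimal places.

0.435

The missing cell is in the exposed row: 2420 − 1768 = 652.
So a = 652, b = 1768, c = 1223, d = 1441.
OR = (a·d)/(b·c) = (652 × 1441) / (1768 × 1223) = 939532 / 2162264 = 0.43451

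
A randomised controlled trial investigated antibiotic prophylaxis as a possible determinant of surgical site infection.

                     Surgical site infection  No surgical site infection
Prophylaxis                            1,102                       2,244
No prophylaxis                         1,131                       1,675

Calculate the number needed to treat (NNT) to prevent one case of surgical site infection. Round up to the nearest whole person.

Risk in treated group = 1102/3346 = 0.32935; risk in control = 1131/2806 = 0.40306.
Absolute risk reduction = 0.40306 − 0.32935 = 0.07372
NNT = 1 / ARR = 1 / 0.07372 = 13.566 → round up → 14

14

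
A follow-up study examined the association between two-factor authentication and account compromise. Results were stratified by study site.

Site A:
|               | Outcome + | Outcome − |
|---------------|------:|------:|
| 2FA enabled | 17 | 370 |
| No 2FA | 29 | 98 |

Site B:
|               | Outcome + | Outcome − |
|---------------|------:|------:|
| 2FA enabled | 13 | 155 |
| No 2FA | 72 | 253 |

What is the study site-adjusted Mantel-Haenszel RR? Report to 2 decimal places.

RR_MH = Σ(aᵢ·n₀ᵢ/nᵢ) / Σ(cᵢ·n₁ᵢ/nᵢ), with n₁ᵢ = aᵢ+bᵢ (exposed), n₀ᵢ = cᵢ+dᵢ (unexposed), nᵢ = n₁ᵢ+n₀ᵢ.
Stratum 1 (Site A): n₁ = 387, n₀ = 127, n = 514; a·n₀/n = 17·127/514 = 4.2004; c·n₁/n = 29·387/514 = 21.8346
Stratum 2 (Site B): n₁ = 168, n₀ = 325, n = 493; a·n₀/n = 13·325/493 = 8.5700; c·n₁/n = 72·168/493 = 24.5355
RR_MH = (4.2004 + 8.5700) / (21.8346 + 24.5355) = 12.7704 / 46.3701 = 0.27540

0.28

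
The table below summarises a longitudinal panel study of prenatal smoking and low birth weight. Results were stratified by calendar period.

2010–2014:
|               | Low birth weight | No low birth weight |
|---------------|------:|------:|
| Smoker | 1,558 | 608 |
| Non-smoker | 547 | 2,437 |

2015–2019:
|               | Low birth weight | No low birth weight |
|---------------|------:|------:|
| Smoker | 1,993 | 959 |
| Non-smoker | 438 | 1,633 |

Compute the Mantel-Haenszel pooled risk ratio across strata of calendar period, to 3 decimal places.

RR_MH = Σ(aᵢ·n₀ᵢ/nᵢ) / Σ(cᵢ·n₁ᵢ/nᵢ), with n₁ᵢ = aᵢ+bᵢ (exposed), n₀ᵢ = cᵢ+dᵢ (unexposed), nᵢ = n₁ᵢ+n₀ᵢ.
Stratum 1 (2010–2014): n₁ = 2166, n₀ = 2984, n = 5150; a·n₀/n = 1558·2984/5150 = 902.7324; c·n₁/n = 547·2166/5150 = 230.0586
Stratum 2 (2015–2019): n₁ = 2952, n₀ = 2071, n = 5023; a·n₀/n = 1993·2071/5023 = 821.7207; c·n₁/n = 438·2952/5023 = 257.4111
RR_MH = (902.7324 + 821.7207) / (230.0586 + 257.4111) = 1724.4531 / 487.4697 = 3.53756

3.538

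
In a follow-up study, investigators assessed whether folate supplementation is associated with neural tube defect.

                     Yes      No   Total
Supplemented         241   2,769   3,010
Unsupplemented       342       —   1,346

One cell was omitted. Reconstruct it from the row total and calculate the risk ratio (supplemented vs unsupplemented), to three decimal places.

The missing cell is in the unexposed row: 1346 − 342 = 1004.
So a = 241, b = 2769, c = 342, d = 1004.
RR = [a/(a+b)] / [c/(c+d)] = (241/3010) / (342/1346) = 0.08007/0.25409 = 0.31512

0.315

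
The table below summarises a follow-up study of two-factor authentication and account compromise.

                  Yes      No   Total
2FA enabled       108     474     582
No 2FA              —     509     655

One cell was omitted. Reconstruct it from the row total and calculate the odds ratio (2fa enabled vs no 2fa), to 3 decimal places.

0.794

The missing cell is in the unexposed row: 655 − 509 = 146.
So a = 108, b = 474, c = 146, d = 509.
OR = (a·d)/(b·c) = (108 × 509) / (474 × 146) = 54972 / 69204 = 0.79435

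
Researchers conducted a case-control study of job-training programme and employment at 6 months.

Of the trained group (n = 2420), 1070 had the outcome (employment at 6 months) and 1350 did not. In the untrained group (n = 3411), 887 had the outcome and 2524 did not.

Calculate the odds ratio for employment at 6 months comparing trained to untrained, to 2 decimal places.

2.26

From the description: a = 1070, b = 1350, c = 887, d = 2524.
OR = (a·d)/(b·c) = (1070 × 2524) / (1350 × 887) = 2700680 / 1197450 = 2.25536
The odds of employment at 6 months are about 2.26 times as high in the trained group.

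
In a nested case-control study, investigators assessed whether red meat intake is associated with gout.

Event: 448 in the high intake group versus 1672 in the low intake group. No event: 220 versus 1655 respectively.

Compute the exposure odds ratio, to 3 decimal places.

2.016

From the description: a = 448, b = 220, c = 1672, d = 1655.
OR = (a·d)/(b·c) = (448 × 1655) / (220 × 1672) = 741440 / 367840 = 2.01566
The odds of gout are about 2.02 times as high in the high intake group.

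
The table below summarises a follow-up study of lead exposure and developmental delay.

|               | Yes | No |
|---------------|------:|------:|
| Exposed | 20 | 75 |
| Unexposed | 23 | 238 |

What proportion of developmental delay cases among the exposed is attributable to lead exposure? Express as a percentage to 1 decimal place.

58.1

Cells: a = 20, b = 75, c = 23, d = 238.
Risk in exposed = 20/95 = 0.21053; risk in unexposed = 23/261 = 0.08812.
RR = 0.21053/0.08812 = 2.38902
AR% = (RR − 1)/RR × 100 = (2.38902 − 1)/2.38902 × 100 = 58.1418%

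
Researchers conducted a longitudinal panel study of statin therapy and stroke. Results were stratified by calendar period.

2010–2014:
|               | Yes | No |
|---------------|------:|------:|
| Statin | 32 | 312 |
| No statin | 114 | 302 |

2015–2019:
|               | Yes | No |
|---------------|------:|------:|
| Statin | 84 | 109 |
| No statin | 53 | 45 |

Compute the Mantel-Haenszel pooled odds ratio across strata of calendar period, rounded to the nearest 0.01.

OR_MH = Σ(aᵢdᵢ/nᵢ) / Σ(bᵢcᵢ/nᵢ), where nᵢ is the stratum total.
Stratum 1 (2010–2014): n = 760; a·d/n = 32·302/760 = 12.7158; b·c/n = 312·114/760 = 46.8000
Stratum 2 (2015–2019): n = 291; a·d/n = 84·45/291 = 12.9897; b·c/n = 109·53/291 = 19.8522
OR_MH = (12.7158 + 12.9897) / (46.8000 + 19.8522) = 25.7055 / 66.6522 = 0.38567

0.39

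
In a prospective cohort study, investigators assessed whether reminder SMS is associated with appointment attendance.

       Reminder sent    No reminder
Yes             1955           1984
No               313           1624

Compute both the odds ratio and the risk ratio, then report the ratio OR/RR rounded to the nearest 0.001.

3.262

Reading the table with exposure as columns: a = 1955 (Reminder sent, case), b = 313 (Reminder sent, non-case), c = 1984 (No reminder, case), d = 1624.
OR = (1955·1624)/(313·1984) = 3174920/620992 = 5.11266
Risk in exposed = 1955/2268 = 0.86199; risk in unexposed = 1984/3608 = 0.54989; RR = 1.56758
OR/RR = 5.11266 / 1.56758 = 3.26151
The outcome is not rare, so the OR lies further from 1 than the RR.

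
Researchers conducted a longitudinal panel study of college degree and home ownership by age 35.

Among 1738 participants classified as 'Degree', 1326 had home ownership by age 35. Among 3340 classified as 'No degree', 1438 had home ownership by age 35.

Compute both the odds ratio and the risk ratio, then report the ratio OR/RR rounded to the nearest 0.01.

From the description: a = 1326, b = 412, c = 1438, d = 1902.
OR = (1326·1902)/(412·1438) = 2522052/592456 = 4.25694
Risk in exposed = 1326/1738 = 0.76295; risk in unexposed = 1438/3340 = 0.43054; RR = 1.77207
OR/RR = 4.25694 / 1.77207 = 2.40224
The outcome is not rare, so the OR lies further from 1 than the RR.

2.40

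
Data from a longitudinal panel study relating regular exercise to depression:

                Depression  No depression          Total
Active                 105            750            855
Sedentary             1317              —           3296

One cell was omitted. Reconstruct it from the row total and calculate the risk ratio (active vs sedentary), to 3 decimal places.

The missing cell is in the unexposed row: 3296 − 1317 = 1979.
So a = 105, b = 750, c = 1317, d = 1979.
RR = [a/(a+b)] / [c/(c+d)] = (105/855) / (1317/3296) = 0.12281/0.39958 = 0.30734

0.307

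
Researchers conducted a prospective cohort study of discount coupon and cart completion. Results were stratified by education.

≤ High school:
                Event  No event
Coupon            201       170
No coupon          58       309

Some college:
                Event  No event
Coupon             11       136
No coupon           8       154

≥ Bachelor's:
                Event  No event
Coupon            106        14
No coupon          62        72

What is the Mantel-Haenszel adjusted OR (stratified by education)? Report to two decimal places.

5.90

OR_MH = Σ(aᵢdᵢ/nᵢ) / Σ(bᵢcᵢ/nᵢ), where nᵢ is the stratum total.
Stratum 1 (≤ High school): n = 738; a·d/n = 201·309/738 = 84.1585; b·c/n = 170·58/738 = 13.3604
Stratum 2 (Some college): n = 309; a·d/n = 11·154/309 = 5.4822; b·c/n = 136·8/309 = 3.5210
Stratum 3 (≥ Bachelor's): n = 254; a·d/n = 106·72/254 = 30.0472; b·c/n = 14·62/254 = 3.4173
OR_MH = (84.1585 + 5.4822 + 30.0472) / (13.3604 + 3.5210 + 3.4173) = 119.6880 / 20.2988 = 5.89631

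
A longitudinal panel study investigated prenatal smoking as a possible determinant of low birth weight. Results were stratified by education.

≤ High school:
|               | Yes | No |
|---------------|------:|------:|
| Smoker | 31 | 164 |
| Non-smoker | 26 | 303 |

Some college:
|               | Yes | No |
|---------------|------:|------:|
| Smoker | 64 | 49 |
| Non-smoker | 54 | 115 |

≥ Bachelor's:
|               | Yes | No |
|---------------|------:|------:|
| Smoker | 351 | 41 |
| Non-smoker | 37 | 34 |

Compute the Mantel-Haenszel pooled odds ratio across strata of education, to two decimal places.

3.36

OR_MH = Σ(aᵢdᵢ/nᵢ) / Σ(bᵢcᵢ/nᵢ), where nᵢ is the stratum total.
Stratum 1 (≤ High school): n = 524; a·d/n = 31·303/524 = 17.9256; b·c/n = 164·26/524 = 8.1374
Stratum 2 (Some college): n = 282; a·d/n = 64·115/282 = 26.0993; b·c/n = 49·54/282 = 9.3830
Stratum 3 (≥ Bachelor's): n = 463; a·d/n = 351·34/463 = 25.7754; b·c/n = 41·37/463 = 3.2765
OR_MH = (17.9256 + 26.0993 + 25.7754) / (8.1374 + 9.3830 + 3.2765) = 69.8002 / 20.7968 = 3.35629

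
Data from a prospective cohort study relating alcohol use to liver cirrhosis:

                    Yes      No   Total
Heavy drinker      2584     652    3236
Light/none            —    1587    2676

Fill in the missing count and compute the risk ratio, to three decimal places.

The missing cell is in the unexposed row: 2676 − 1587 = 1089.
So a = 2584, b = 652, c = 1089, d = 1587.
RR = [a/(a+b)] / [c/(c+d)] = (2584/3236) / (1089/2676) = 0.79852/0.40695 = 1.96220

1.962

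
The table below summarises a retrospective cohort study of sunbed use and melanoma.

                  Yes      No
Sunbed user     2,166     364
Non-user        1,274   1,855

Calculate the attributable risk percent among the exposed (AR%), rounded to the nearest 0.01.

52.44

Cells: a = 2166, b = 364, c = 1274, d = 1855.
Risk in exposed = 2166/2530 = 0.85613; risk in unexposed = 1274/3129 = 0.40716.
RR = 0.85613/0.40716 = 2.10268
AR% = (RR − 1)/RR × 100 = (2.10268 − 1)/2.10268 × 100 = 52.4417%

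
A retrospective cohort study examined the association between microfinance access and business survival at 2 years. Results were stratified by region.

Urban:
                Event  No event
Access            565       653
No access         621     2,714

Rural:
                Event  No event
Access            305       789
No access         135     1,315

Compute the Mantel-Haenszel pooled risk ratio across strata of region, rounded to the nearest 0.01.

2.62

RR_MH = Σ(aᵢ·n₀ᵢ/nᵢ) / Σ(cᵢ·n₁ᵢ/nᵢ), with n₁ᵢ = aᵢ+bᵢ (exposed), n₀ᵢ = cᵢ+dᵢ (unexposed), nᵢ = n₁ᵢ+n₀ᵢ.
Stratum 1 (Urban): n₁ = 1218, n₀ = 3335, n = 4553; a·n₀/n = 565·3335/4553 = 413.8535; c·n₁/n = 621·1218/4553 = 166.1274
Stratum 2 (Rural): n₁ = 1094, n₀ = 1450, n = 2544; a·n₀/n = 305·1450/2544 = 173.8404; c·n₁/n = 135·1094/2544 = 58.0542
RR_MH = (413.8535 + 173.8404) / (166.1274 + 58.0542) = 587.6939 / 224.1816 = 2.62151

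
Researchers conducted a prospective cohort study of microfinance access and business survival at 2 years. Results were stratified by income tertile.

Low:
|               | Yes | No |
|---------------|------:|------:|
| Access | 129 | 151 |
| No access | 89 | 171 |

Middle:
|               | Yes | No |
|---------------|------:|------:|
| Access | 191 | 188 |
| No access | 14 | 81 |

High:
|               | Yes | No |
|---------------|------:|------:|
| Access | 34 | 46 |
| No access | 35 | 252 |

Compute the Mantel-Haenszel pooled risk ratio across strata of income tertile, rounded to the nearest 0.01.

1.95

RR_MH = Σ(aᵢ·n₀ᵢ/nᵢ) / Σ(cᵢ·n₁ᵢ/nᵢ), with n₁ᵢ = aᵢ+bᵢ (exposed), n₀ᵢ = cᵢ+dᵢ (unexposed), nᵢ = n₁ᵢ+n₀ᵢ.
Stratum 1 (Low): n₁ = 280, n₀ = 260, n = 540; a·n₀/n = 129·260/540 = 62.1111; c·n₁/n = 89·280/540 = 46.1481
Stratum 2 (Middle): n₁ = 379, n₀ = 95, n = 474; a·n₀/n = 191·95/474 = 38.2806; c·n₁/n = 14·379/474 = 11.1941
Stratum 3 (High): n₁ = 80, n₀ = 287, n = 367; a·n₀/n = 34·287/367 = 26.5886; c·n₁/n = 35·80/367 = 7.6294
RR_MH = (62.1111 + 38.2806 + 26.5886) / (46.1481 + 11.1941 + 7.6294) = 126.9803 / 64.9717 = 1.95439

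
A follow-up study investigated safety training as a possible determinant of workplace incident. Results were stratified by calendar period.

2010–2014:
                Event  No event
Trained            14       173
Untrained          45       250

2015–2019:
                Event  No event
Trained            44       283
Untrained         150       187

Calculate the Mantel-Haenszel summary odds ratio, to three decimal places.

OR_MH = Σ(aᵢdᵢ/nᵢ) / Σ(bᵢcᵢ/nᵢ), where nᵢ is the stratum total.
Stratum 1 (2010–2014): n = 482; a·d/n = 14·250/482 = 7.2614; b·c/n = 173·45/482 = 16.1515
Stratum 2 (2015–2019): n = 664; a·d/n = 44·187/664 = 12.3916; b·c/n = 283·150/664 = 63.9307
OR_MH = (7.2614 + 12.3916) / (16.1515 + 63.9307) = 19.6530 / 80.0822 = 0.24541

0.245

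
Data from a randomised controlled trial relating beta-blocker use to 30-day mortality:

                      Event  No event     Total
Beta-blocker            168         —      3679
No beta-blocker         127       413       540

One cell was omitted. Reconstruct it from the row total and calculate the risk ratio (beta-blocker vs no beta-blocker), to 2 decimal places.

0.19

The missing cell is in the exposed row: 3679 − 168 = 3511.
So a = 168, b = 3511, c = 127, d = 413.
RR = [a/(a+b)] / [c/(c+d)] = (168/3679) / (127/540) = 0.04566/0.23519 = 0.19416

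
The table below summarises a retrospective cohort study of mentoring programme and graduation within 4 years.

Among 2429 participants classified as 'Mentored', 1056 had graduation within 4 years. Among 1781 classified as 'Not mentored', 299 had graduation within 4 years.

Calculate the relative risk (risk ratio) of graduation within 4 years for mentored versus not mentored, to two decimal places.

2.59

From the description: a = 1056, b = 1373, c = 299, d = 1482.
Risk in exposed = 1056/2429 = 0.43475; risk in unexposed = 299/1781 = 0.16788.
RR = 0.43475 / 0.16788 = 2.58958
The risk among the exposed is 2.59 times that among the unexposed.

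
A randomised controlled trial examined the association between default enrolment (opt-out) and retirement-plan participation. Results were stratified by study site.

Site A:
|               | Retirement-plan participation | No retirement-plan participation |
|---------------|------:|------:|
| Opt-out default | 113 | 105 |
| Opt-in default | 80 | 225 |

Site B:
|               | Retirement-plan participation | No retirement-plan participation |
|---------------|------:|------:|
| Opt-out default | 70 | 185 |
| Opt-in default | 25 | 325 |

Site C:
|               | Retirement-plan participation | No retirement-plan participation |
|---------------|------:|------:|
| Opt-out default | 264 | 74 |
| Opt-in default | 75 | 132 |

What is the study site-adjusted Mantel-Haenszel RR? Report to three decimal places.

2.286

RR_MH = Σ(aᵢ·n₀ᵢ/nᵢ) / Σ(cᵢ·n₁ᵢ/nᵢ), with n₁ᵢ = aᵢ+bᵢ (exposed), n₀ᵢ = cᵢ+dᵢ (unexposed), nᵢ = n₁ᵢ+n₀ᵢ.
Stratum 1 (Site A): n₁ = 218, n₀ = 305, n = 523; a·n₀/n = 113·305/523 = 65.8987; c·n₁/n = 80·218/523 = 33.3461
Stratum 2 (Site B): n₁ = 255, n₀ = 350, n = 605; a·n₀/n = 70·350/605 = 40.4959; c·n₁/n = 25·255/605 = 10.5372
Stratum 3 (Site C): n₁ = 338, n₀ = 207, n = 545; a·n₀/n = 264·207/545 = 100.2716; c·n₁/n = 75·338/545 = 46.5138
RR_MH = (65.8987 + 40.4959 + 100.2716) / (33.3461 + 10.5372 + 46.5138) = 206.6661 / 90.3970 = 2.28620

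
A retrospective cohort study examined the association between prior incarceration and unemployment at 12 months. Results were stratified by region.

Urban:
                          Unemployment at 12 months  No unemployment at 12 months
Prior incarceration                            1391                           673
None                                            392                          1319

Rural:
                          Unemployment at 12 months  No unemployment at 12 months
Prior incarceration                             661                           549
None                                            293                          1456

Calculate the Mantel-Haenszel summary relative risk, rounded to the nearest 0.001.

3.056

RR_MH = Σ(aᵢ·n₀ᵢ/nᵢ) / Σ(cᵢ·n₁ᵢ/nᵢ), with n₁ᵢ = aᵢ+bᵢ (exposed), n₀ᵢ = cᵢ+dᵢ (unexposed), nᵢ = n₁ᵢ+n₀ᵢ.
Stratum 1 (Urban): n₁ = 2064, n₀ = 1711, n = 3775; a·n₀/n = 1391·1711/3775 = 630.4638; c·n₁/n = 392·2064/3775 = 214.3279
Stratum 2 (Rural): n₁ = 1210, n₀ = 1749, n = 2959; a·n₀/n = 661·1749/2959 = 390.7026; c·n₁/n = 293·1210/2959 = 119.8141
RR_MH = (630.4638 + 390.7026) / (214.3279 + 119.8141) = 1021.1664 / 334.1421 = 3.05608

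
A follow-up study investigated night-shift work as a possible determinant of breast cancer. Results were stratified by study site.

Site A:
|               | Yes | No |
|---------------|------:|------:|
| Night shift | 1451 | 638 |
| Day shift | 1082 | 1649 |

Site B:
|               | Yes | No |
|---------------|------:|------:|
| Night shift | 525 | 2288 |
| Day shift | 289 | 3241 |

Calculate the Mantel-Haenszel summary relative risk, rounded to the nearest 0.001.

1.866

RR_MH = Σ(aᵢ·n₀ᵢ/nᵢ) / Σ(cᵢ·n₁ᵢ/nᵢ), with n₁ᵢ = aᵢ+bᵢ (exposed), n₀ᵢ = cᵢ+dᵢ (unexposed), nᵢ = n₁ᵢ+n₀ᵢ.
Stratum 1 (Site A): n₁ = 2089, n₀ = 2731, n = 4820; a·n₀/n = 1451·2731/4820 = 822.1330; c·n₁/n = 1082·2089/4820 = 468.9415
Stratum 2 (Site B): n₁ = 2813, n₀ = 3530, n = 6343; a·n₀/n = 525·3530/6343 = 292.1725; c·n₁/n = 289·2813/6343 = 128.1660
RR_MH = (822.1330 + 292.1725) / (468.9415 + 128.1660) = 1114.3055 / 597.1075 = 1.86617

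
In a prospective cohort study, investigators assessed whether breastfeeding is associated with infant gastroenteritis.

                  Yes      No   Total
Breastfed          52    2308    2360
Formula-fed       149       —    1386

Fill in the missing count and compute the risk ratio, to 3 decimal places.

0.205

The missing cell is in the unexposed row: 1386 − 149 = 1237.
So a = 52, b = 2308, c = 149, d = 1237.
RR = [a/(a+b)] / [c/(c+d)] = (52/2360) / (149/1386) = 0.02203/0.10750 = 0.20496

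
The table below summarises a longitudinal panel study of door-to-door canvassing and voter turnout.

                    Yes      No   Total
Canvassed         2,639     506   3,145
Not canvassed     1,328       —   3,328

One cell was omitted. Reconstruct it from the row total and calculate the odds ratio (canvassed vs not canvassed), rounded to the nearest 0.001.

The missing cell is in the unexposed row: 3328 − 1328 = 2000.
So a = 2639, b = 506, c = 1328, d = 2000.
OR = (a·d)/(b·c) = (2639 × 2000) / (506 × 1328) = 5278000 / 671968 = 7.85454

7.855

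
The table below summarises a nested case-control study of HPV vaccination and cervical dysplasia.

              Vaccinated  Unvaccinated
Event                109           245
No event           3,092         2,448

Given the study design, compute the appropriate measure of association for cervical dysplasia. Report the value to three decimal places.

0.352

Reading the table with exposure as columns: a = 109 (Vaccinated, case), b = 3092 (Vaccinated, non-case), c = 245 (Unvaccinated, case), d = 2448.
This is a nested case-control study: participants were sampled on outcome status, so risks in the source population cannot be estimated directly — relative risk is not valid here. The odds ratio is the appropriate measure.
OR = (a·d)/(b·c) = (109 × 2448) / (3092 × 245) = 266832 / 757540 = 0.35223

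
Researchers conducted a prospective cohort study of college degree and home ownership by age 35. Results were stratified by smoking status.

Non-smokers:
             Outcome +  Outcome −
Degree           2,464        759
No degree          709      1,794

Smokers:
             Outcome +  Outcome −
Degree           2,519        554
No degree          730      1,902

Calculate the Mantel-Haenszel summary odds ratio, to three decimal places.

OR_MH = Σ(aᵢdᵢ/nᵢ) / Σ(bᵢcᵢ/nᵢ), where nᵢ is the stratum total.
Stratum 1 (Non-smokers): n = 5726; a·d/n = 2464·1794/5726 = 771.9902; b·c/n = 759·709/5726 = 93.9803
Stratum 2 (Smokers): n = 5705; a·d/n = 2519·1902/5705 = 839.8138; b·c/n = 554·730/5705 = 70.8887
OR_MH = (771.9902 + 839.8138) / (93.9803 + 70.8887) = 1611.8041 / 164.8690 = 9.77627

9.776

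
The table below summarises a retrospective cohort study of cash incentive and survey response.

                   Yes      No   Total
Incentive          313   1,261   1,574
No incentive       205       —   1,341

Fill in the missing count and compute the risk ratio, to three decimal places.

1.301

The missing cell is in the unexposed row: 1341 − 205 = 1136.
So a = 313, b = 1261, c = 205, d = 1136.
RR = [a/(a+b)] / [c/(c+d)] = (313/1574) / (205/1341) = 0.19886/0.15287 = 1.30081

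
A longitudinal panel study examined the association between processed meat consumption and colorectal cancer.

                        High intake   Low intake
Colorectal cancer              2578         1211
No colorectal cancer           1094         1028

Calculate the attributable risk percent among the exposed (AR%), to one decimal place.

23.0

Reading the table with exposure as columns: a = 2578 (High intake, case), b = 1094 (High intake, non-case), c = 1211 (Low intake, case), d = 1028.
Risk in exposed = 2578/3672 = 0.70207; risk in unexposed = 1211/2239 = 0.54087.
RR = 0.70207/0.54087 = 1.29805
AR% = (RR − 1)/RR × 100 = (1.29805 − 1)/1.29805 × 100 = 22.9611%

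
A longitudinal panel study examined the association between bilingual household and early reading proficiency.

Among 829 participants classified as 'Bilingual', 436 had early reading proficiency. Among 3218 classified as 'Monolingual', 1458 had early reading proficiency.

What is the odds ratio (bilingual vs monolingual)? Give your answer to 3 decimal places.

From the description: a = 436, b = 393, c = 1458, d = 1760.
OR = (a·d)/(b·c) = (436 × 1760) / (393 × 1458) = 767360 / 572994 = 1.33921
The odds of early reading proficiency are about 1.34 times as high in the bilingual group.

1.339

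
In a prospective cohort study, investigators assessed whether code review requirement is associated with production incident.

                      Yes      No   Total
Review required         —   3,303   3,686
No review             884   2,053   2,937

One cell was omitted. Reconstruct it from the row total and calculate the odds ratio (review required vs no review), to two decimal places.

The missing cell is in the exposed row: 3686 − 3303 = 383.
So a = 383, b = 3303, c = 884, d = 2053.
OR = (a·d)/(b·c) = (383 × 2053) / (3303 × 884) = 786299 / 2919852 = 0.26929

0.27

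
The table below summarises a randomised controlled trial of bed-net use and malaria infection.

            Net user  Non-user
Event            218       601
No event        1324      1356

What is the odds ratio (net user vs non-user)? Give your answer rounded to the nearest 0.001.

Reading the table with exposure as columns: a = 218 (Net user, case), b = 1324 (Net user, non-case), c = 601 (Non-user, case), d = 1356.
OR = (a·d)/(b·c) = (218 × 1356) / (1324 × 601) = 295608 / 795724 = 0.37150
Exposure is associated with lower odds of malaria infection (OR = 0.37 < 1).

0.371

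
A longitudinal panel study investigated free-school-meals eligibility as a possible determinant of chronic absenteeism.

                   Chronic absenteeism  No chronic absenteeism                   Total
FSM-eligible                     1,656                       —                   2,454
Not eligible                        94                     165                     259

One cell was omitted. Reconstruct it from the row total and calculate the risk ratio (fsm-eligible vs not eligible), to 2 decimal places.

The missing cell is in the exposed row: 2454 − 1656 = 798.
So a = 1656, b = 798, c = 94, d = 165.
RR = [a/(a+b)] / [c/(c+d)] = (1656/2454) / (94/259) = 0.67482/0.36293 = 1.85934

1.86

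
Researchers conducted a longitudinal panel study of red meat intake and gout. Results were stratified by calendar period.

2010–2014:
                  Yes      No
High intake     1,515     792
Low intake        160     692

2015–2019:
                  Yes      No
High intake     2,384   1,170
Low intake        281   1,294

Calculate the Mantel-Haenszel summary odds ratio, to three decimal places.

OR_MH = Σ(aᵢdᵢ/nᵢ) / Σ(bᵢcᵢ/nᵢ), where nᵢ is the stratum total.
Stratum 1 (2010–2014): n = 3159; a·d/n = 1515·692/3159 = 331.8708; b·c/n = 792·160/3159 = 40.1140
Stratum 2 (2015–2019): n = 5129; a·d/n = 2384·1294/5129 = 601.4615; b·c/n = 1170·281/5129 = 64.1002
OR_MH = (331.8708 + 601.4615) / (40.1140 + 64.1002) = 933.3323 / 104.2142 = 8.95591

8.956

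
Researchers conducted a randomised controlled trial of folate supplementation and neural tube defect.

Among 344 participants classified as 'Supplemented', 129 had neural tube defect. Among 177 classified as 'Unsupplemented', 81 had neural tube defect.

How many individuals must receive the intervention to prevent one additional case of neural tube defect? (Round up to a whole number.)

13

Risk in treated group = 129/344 = 0.37500; risk in control = 81/177 = 0.45763.
Absolute risk reduction = 0.45763 − 0.37500 = 0.08263
NNT = 1 / ARR = 1 / 0.08263 = 12.103 → round up → 13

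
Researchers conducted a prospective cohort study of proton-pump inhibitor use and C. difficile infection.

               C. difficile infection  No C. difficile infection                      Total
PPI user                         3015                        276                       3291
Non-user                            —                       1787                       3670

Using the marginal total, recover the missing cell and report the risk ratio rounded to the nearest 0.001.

The missing cell is in the unexposed row: 3670 − 1787 = 1883.
So a = 3015, b = 276, c = 1883, d = 1787.
RR = [a/(a+b)] / [c/(c+d)] = (3015/3291) / (1883/3670) = 0.91613/0.51308 = 1.78556

1.786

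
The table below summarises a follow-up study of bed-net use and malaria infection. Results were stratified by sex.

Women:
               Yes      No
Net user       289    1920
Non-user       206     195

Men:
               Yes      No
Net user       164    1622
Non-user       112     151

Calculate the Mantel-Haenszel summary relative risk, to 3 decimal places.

0.241

RR_MH = Σ(aᵢ·n₀ᵢ/nᵢ) / Σ(cᵢ·n₁ᵢ/nᵢ), with n₁ᵢ = aᵢ+bᵢ (exposed), n₀ᵢ = cᵢ+dᵢ (unexposed), nᵢ = n₁ᵢ+n₀ᵢ.
Stratum 1 (Women): n₁ = 2209, n₀ = 401, n = 2610; a·n₀/n = 289·401/2610 = 44.4019; c·n₁/n = 206·2209/2610 = 174.3502
Stratum 2 (Men): n₁ = 1786, n₀ = 263, n = 2049; a·n₀/n = 164·263/2049 = 21.0503; c·n₁/n = 112·1786/2049 = 97.6242
RR_MH = (44.4019 + 21.0503) / (174.3502 + 97.6242) = 65.4522 / 271.9744 = 0.24066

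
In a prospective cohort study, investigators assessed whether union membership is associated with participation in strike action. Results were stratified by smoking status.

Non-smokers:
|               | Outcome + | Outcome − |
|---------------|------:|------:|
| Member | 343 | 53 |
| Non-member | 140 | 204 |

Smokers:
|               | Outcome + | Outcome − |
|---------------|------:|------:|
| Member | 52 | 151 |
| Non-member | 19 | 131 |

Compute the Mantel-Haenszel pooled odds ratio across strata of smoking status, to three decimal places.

OR_MH = Σ(aᵢdᵢ/nᵢ) / Σ(bᵢcᵢ/nᵢ), where nᵢ is the stratum total.
Stratum 1 (Non-smokers): n = 740; a·d/n = 343·204/740 = 94.5568; b·c/n = 53·140/740 = 10.0270
Stratum 2 (Smokers): n = 353; a·d/n = 52·131/353 = 19.2975; b·c/n = 151·19/353 = 8.1275
OR_MH = (94.5568 + 19.2975) / (10.0270 + 8.1275) = 113.8542 / 18.1545 = 6.27140

6.271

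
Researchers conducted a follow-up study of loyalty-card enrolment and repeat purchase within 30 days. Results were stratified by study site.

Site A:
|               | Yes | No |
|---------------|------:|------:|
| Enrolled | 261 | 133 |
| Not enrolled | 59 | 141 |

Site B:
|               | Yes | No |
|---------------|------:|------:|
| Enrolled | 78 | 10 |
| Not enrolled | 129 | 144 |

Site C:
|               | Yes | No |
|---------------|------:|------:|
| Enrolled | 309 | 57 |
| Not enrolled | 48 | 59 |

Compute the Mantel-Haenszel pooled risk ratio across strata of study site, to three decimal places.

RR_MH = Σ(aᵢ·n₀ᵢ/nᵢ) / Σ(cᵢ·n₁ᵢ/nᵢ), with n₁ᵢ = aᵢ+bᵢ (exposed), n₀ᵢ = cᵢ+dᵢ (unexposed), nᵢ = n₁ᵢ+n₀ᵢ.
Stratum 1 (Site A): n₁ = 394, n₀ = 200, n = 594; a·n₀/n = 261·200/594 = 87.8788; c·n₁/n = 59·394/594 = 39.1347
Stratum 2 (Site B): n₁ = 88, n₀ = 273, n = 361; a·n₀/n = 78·273/361 = 58.9861; c·n₁/n = 129·88/361 = 31.4460
Stratum 3 (Site C): n₁ = 366, n₀ = 107, n = 473; a·n₀/n = 309·107/473 = 69.9006; c·n₁/n = 48·366/473 = 37.1416
RR_MH = (87.8788 + 58.9861 + 69.9006) / (39.1347 + 31.4460 + 37.1416) = 216.7656 / 107.7223 = 2.01226

2.012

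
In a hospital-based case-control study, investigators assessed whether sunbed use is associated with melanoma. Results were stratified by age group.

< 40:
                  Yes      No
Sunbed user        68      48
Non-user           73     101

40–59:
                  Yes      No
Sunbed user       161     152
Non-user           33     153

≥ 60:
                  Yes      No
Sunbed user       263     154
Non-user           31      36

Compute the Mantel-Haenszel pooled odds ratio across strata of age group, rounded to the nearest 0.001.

2.894

OR_MH = Σ(aᵢdᵢ/nᵢ) / Σ(bᵢcᵢ/nᵢ), where nᵢ is the stratum total.
Stratum 1 (< 40): n = 290; a·d/n = 68·101/290 = 23.6828; b·c/n = 48·73/290 = 12.0828
Stratum 2 (40–59): n = 499; a·d/n = 161·153/499 = 49.3647; b·c/n = 152·33/499 = 10.0521
Stratum 3 (≥ 60): n = 484; a·d/n = 263·36/484 = 19.5620; b·c/n = 154·31/484 = 9.8636
OR_MH = (23.6828 + 49.3647 + 19.5620) / (12.0828 + 10.0521 + 9.8636) = 92.6095 / 31.9985 = 2.89418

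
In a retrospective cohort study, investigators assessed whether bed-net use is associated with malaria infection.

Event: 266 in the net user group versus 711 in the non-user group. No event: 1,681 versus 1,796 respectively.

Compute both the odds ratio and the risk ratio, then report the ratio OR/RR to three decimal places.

From the description: a = 266, b = 1681, c = 711, d = 1796.
OR = (266·1796)/(1681·711) = 477736/1195191 = 0.39972
Risk in exposed = 266/1947 = 0.13662; risk in unexposed = 711/2507 = 0.28361; RR = 0.48173
OR/RR = 0.39972 / 0.48173 = 0.82976
The outcome is not rare, so the OR lies further from 1 than the RR.

0.830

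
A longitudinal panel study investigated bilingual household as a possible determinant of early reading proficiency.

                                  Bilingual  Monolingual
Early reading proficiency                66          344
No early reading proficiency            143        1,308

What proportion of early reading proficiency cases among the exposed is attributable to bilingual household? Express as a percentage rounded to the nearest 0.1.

Reading the table with exposure as columns: a = 66 (Bilingual, case), b = 143 (Bilingual, non-case), c = 344 (Monolingual, case), d = 1308.
Risk in exposed = 66/209 = 0.31579; risk in unexposed = 344/1652 = 0.20823.
RR = 0.31579/0.20823 = 1.51652
AR% = (RR − 1)/RR × 100 = (1.51652 − 1)/1.51652 × 100 = 34.0597%

34.1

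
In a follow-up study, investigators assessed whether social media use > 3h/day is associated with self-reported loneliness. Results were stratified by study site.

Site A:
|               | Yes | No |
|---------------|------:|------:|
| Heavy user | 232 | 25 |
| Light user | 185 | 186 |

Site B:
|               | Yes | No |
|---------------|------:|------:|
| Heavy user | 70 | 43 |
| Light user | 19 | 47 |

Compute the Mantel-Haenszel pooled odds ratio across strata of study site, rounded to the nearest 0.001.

OR_MH = Σ(aᵢdᵢ/nᵢ) / Σ(bᵢcᵢ/nᵢ), where nᵢ is the stratum total.
Stratum 1 (Site A): n = 628; a·d/n = 232·186/628 = 68.7134; b·c/n = 25·185/628 = 7.3646
Stratum 2 (Site B): n = 179; a·d/n = 70·47/179 = 18.3799; b·c/n = 43·19/179 = 4.5642
OR_MH = (68.7134 + 18.3799) / (7.3646 + 4.5642) = 87.0933 / 11.9289 = 7.30103

7.301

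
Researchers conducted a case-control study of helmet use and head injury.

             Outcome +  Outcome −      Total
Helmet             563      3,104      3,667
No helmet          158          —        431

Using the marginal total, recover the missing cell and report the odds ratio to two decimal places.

The missing cell is in the unexposed row: 431 − 158 = 273.
So a = 563, b = 3104, c = 158, d = 273.
OR = (a·d)/(b·c) = (563 × 273) / (3104 × 158) = 153699 / 490432 = 0.31340

0.31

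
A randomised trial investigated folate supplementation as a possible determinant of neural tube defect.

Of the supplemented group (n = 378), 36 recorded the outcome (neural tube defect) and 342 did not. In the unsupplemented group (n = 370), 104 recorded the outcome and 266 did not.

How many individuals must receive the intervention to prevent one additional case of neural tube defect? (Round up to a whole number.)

6

Risk in treated group = 36/378 = 0.09524; risk in control = 104/370 = 0.28108.
Absolute risk reduction = 0.28108 − 0.09524 = 0.18584
NNT = 1 / ARR = 1 / 0.18584 = 5.381 → round up → 6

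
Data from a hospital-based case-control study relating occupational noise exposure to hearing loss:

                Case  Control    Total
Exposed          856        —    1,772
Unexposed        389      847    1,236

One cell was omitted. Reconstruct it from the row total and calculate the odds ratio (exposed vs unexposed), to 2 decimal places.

The missing cell is in the exposed row: 1772 − 856 = 916.
So a = 856, b = 916, c = 389, d = 847.
OR = (a·d)/(b·c) = (856 × 847) / (916 × 389) = 725032 / 356324 = 2.03475

2.03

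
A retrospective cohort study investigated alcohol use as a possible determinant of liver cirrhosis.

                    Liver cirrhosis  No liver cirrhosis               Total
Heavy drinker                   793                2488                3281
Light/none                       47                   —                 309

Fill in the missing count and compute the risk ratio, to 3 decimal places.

The missing cell is in the unexposed row: 309 − 47 = 262.
So a = 793, b = 2488, c = 47, d = 262.
RR = [a/(a+b)] / [c/(c+d)] = (793/3281) / (47/309) = 0.24169/0.15210 = 1.58901

1.589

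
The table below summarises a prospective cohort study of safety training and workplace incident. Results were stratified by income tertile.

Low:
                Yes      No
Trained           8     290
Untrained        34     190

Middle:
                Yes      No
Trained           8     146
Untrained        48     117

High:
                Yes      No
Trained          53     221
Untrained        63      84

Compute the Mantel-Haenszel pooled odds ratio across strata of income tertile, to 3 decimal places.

0.222

OR_MH = Σ(aᵢdᵢ/nᵢ) / Σ(bᵢcᵢ/nᵢ), where nᵢ is the stratum total.
Stratum 1 (Low): n = 522; a·d/n = 8·190/522 = 2.9119; b·c/n = 290·34/522 = 18.8889
Stratum 2 (Middle): n = 319; a·d/n = 8·117/319 = 2.9342; b·c/n = 146·48/319 = 21.9687
Stratum 3 (High): n = 421; a·d/n = 53·84/421 = 10.5748; b·c/n = 221·63/421 = 33.0713
OR_MH = (2.9119 + 2.9342 + 10.5748) / (18.8889 + 21.9687 + 33.0713) = 16.4209 / 73.9288 = 0.22212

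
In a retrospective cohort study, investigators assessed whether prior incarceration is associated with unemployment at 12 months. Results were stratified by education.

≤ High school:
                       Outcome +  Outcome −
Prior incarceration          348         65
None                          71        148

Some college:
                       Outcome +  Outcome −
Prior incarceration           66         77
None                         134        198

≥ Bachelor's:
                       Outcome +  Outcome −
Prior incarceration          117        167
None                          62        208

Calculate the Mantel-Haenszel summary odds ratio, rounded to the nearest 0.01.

OR_MH = Σ(aᵢdᵢ/nᵢ) / Σ(bᵢcᵢ/nᵢ), where nᵢ is the stratum total.
Stratum 1 (≤ High school): n = 632; a·d/n = 348·148/632 = 81.4937; b·c/n = 65·71/632 = 7.3022
Stratum 2 (Some college): n = 475; a·d/n = 66·198/475 = 27.5116; b·c/n = 77·134/475 = 21.7221
Stratum 3 (≥ Bachelor's): n = 554; a·d/n = 117·208/554 = 43.9278; b·c/n = 167·62/554 = 18.6895
OR_MH = (81.4937 + 27.5116 + 43.9278) / (7.3022 + 21.7221 + 18.6895) = 152.9330 / 47.7139 = 3.20521

3.21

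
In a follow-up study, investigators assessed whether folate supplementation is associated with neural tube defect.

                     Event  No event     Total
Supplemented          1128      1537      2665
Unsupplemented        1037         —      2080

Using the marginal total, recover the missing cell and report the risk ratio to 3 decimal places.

0.849

The missing cell is in the unexposed row: 2080 − 1037 = 1043.
So a = 1128, b = 1537, c = 1037, d = 1043.
RR = [a/(a+b)] / [c/(c+d)] = (1128/2665) / (1037/2080) = 0.42326/0.49856 = 0.84898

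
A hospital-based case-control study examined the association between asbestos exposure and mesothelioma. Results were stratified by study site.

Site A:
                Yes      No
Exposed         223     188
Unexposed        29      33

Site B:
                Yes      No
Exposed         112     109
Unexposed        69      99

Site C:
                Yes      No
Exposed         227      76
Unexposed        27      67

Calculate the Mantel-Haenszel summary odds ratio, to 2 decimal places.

OR_MH = Σ(aᵢdᵢ/nᵢ) / Σ(bᵢcᵢ/nᵢ), where nᵢ is the stratum total.
Stratum 1 (Site A): n = 473; a·d/n = 223·33/473 = 15.5581; b·c/n = 188·29/473 = 11.5264
Stratum 2 (Site B): n = 389; a·d/n = 112·99/389 = 28.5039; b·c/n = 109·69/389 = 19.3342
Stratum 3 (Site C): n = 397; a·d/n = 227·67/397 = 38.3098; b·c/n = 76·27/397 = 5.1688
OR_MH = (15.5581 + 28.5039 + 38.3098) / (11.5264 + 19.3342 + 5.1688) = 82.3718 / 36.0294 = 2.28624

2.29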